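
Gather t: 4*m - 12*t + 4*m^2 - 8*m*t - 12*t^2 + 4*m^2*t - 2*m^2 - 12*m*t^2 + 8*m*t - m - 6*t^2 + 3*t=2*m^2 + 3*m + t^2*(-12*m - 18) + t*(4*m^2 - 9)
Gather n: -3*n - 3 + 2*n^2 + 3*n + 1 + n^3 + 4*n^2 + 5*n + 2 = n^3 + 6*n^2 + 5*n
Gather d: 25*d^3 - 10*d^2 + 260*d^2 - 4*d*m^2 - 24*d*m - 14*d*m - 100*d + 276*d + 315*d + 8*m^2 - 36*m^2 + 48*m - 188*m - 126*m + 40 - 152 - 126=25*d^3 + 250*d^2 + d*(-4*m^2 - 38*m + 491) - 28*m^2 - 266*m - 238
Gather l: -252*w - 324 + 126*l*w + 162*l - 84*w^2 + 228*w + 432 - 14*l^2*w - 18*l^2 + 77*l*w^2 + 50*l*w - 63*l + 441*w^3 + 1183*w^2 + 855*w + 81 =l^2*(-14*w - 18) + l*(77*w^2 + 176*w + 99) + 441*w^3 + 1099*w^2 + 831*w + 189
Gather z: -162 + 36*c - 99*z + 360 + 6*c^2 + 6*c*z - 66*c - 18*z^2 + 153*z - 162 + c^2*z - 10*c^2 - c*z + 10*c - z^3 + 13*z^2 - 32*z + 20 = -4*c^2 - 20*c - z^3 - 5*z^2 + z*(c^2 + 5*c + 22) + 56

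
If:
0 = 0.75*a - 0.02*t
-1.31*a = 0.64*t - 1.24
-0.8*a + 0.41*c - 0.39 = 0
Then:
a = 0.05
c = 1.05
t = 1.84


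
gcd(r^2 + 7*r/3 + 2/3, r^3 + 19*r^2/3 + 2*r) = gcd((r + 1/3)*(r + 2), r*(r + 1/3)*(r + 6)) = r + 1/3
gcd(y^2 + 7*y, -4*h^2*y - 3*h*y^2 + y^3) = y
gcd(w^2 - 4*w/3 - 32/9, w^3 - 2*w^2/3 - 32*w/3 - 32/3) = w + 4/3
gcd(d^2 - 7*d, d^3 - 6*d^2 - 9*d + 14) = d - 7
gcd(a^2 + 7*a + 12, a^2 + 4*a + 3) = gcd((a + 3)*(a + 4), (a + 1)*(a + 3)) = a + 3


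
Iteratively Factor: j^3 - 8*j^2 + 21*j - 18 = (j - 3)*(j^2 - 5*j + 6) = (j - 3)^2*(j - 2)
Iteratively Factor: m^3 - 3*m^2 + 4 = (m + 1)*(m^2 - 4*m + 4) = (m - 2)*(m + 1)*(m - 2)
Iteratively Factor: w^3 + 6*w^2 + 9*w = (w)*(w^2 + 6*w + 9) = w*(w + 3)*(w + 3)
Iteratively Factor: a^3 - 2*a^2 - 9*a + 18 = (a + 3)*(a^2 - 5*a + 6) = (a - 3)*(a + 3)*(a - 2)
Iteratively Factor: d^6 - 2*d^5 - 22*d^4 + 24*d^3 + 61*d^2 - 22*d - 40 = (d - 2)*(d^5 - 22*d^3 - 20*d^2 + 21*d + 20) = (d - 2)*(d - 1)*(d^4 + d^3 - 21*d^2 - 41*d - 20) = (d - 2)*(d - 1)*(d + 1)*(d^3 - 21*d - 20) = (d - 2)*(d - 1)*(d + 1)^2*(d^2 - d - 20) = (d - 2)*(d - 1)*(d + 1)^2*(d + 4)*(d - 5)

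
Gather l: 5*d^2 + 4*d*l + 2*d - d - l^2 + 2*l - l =5*d^2 + d - l^2 + l*(4*d + 1)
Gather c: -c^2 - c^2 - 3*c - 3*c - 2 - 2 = -2*c^2 - 6*c - 4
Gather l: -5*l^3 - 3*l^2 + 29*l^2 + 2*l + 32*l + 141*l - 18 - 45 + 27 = -5*l^3 + 26*l^2 + 175*l - 36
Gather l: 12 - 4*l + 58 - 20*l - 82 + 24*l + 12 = 0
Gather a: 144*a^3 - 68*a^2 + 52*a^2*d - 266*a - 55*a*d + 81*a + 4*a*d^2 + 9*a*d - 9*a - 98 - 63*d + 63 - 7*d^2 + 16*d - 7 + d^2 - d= 144*a^3 + a^2*(52*d - 68) + a*(4*d^2 - 46*d - 194) - 6*d^2 - 48*d - 42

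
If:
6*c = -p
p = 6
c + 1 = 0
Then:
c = -1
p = 6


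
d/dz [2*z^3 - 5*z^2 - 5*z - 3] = 6*z^2 - 10*z - 5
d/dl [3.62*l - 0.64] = 3.62000000000000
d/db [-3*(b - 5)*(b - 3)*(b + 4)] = -9*b^2 + 24*b + 51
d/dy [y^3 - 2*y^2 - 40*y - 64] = 3*y^2 - 4*y - 40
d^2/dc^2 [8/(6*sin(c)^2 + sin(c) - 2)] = 8*(-144*sin(c)^4 - 18*sin(c)^3 + 167*sin(c)^2 + 34*sin(c) + 26)/(6*sin(c)^2 + sin(c) - 2)^3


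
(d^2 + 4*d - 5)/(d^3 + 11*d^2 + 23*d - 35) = 1/(d + 7)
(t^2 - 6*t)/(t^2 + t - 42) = t/(t + 7)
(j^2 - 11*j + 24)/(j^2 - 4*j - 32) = (j - 3)/(j + 4)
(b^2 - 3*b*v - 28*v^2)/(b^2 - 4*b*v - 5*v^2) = (-b^2 + 3*b*v + 28*v^2)/(-b^2 + 4*b*v + 5*v^2)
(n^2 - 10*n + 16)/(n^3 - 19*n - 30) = (-n^2 + 10*n - 16)/(-n^3 + 19*n + 30)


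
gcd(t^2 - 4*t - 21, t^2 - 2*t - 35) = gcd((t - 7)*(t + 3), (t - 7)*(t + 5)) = t - 7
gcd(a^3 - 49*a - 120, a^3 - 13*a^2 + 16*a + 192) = a^2 - 5*a - 24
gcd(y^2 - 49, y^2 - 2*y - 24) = 1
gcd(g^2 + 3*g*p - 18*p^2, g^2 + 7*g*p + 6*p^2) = g + 6*p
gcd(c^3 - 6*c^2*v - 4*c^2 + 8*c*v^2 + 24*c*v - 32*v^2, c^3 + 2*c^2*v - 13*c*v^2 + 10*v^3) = -c + 2*v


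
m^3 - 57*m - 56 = (m - 8)*(m + 1)*(m + 7)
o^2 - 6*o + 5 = (o - 5)*(o - 1)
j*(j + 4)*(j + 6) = j^3 + 10*j^2 + 24*j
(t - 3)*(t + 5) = t^2 + 2*t - 15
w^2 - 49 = (w - 7)*(w + 7)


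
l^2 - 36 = (l - 6)*(l + 6)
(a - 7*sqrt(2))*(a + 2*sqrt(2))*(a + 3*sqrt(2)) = a^3 - 2*sqrt(2)*a^2 - 58*a - 84*sqrt(2)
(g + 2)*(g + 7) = g^2 + 9*g + 14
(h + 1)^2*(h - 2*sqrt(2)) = h^3 - 2*sqrt(2)*h^2 + 2*h^2 - 4*sqrt(2)*h + h - 2*sqrt(2)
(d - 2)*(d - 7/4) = d^2 - 15*d/4 + 7/2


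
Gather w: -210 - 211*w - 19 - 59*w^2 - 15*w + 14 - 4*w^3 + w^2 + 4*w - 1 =-4*w^3 - 58*w^2 - 222*w - 216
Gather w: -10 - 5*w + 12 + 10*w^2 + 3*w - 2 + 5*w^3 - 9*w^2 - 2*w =5*w^3 + w^2 - 4*w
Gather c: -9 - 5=-14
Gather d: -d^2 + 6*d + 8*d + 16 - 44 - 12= -d^2 + 14*d - 40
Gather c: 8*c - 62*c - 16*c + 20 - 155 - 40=-70*c - 175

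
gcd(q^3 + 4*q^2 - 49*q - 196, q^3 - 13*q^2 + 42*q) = q - 7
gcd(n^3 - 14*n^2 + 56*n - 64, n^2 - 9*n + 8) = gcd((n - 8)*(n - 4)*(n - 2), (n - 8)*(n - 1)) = n - 8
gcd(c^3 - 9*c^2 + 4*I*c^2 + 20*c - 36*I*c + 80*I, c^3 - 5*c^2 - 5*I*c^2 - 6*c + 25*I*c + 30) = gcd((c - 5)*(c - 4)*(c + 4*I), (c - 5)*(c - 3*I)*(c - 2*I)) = c - 5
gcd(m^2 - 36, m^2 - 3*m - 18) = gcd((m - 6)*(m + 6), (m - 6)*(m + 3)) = m - 6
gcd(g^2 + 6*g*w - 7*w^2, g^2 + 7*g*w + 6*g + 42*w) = g + 7*w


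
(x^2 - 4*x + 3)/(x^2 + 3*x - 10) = (x^2 - 4*x + 3)/(x^2 + 3*x - 10)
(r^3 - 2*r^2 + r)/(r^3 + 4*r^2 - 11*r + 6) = r/(r + 6)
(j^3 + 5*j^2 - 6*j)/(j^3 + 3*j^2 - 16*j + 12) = j/(j - 2)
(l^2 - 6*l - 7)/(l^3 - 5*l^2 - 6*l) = (l - 7)/(l*(l - 6))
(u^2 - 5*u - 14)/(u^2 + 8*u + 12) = (u - 7)/(u + 6)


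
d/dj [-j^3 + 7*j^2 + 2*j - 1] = -3*j^2 + 14*j + 2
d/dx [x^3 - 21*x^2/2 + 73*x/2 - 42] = 3*x^2 - 21*x + 73/2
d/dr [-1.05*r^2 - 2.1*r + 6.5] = -2.1*r - 2.1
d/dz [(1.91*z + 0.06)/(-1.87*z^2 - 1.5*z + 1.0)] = (3.5717*z^2 + 0.2244*z + 2.0)/(3.4969*z^4 + 5.61*z^3 - 1.49*z^2 - 3.0*z + 1.0)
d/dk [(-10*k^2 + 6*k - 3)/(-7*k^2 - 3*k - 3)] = 9*(8*k^2 + 2*k - 3)/(49*k^4 + 42*k^3 + 51*k^2 + 18*k + 9)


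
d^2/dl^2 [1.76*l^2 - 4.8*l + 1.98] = 3.52000000000000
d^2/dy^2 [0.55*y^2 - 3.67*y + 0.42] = 1.10000000000000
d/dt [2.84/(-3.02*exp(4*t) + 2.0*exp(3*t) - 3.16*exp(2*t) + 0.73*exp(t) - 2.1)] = (34.3072*exp(3*t) - 17.04*exp(2*t) + 17.9488*exp(t) - 2.0732)*exp(t)/(3.02*exp(4*t) - 2.0*exp(3*t) + 3.16*exp(2*t) - 0.73*exp(t) + 2.1)^2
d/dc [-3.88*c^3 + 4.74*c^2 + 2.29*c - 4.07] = -11.64*c^2 + 9.48*c + 2.29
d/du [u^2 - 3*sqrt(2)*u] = 2*u - 3*sqrt(2)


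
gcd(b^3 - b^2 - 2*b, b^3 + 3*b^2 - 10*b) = b^2 - 2*b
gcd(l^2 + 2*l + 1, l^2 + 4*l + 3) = l + 1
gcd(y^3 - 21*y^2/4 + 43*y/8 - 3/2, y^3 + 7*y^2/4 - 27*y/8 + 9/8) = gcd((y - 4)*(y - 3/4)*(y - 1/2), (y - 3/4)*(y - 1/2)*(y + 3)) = y^2 - 5*y/4 + 3/8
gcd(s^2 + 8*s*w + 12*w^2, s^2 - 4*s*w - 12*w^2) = s + 2*w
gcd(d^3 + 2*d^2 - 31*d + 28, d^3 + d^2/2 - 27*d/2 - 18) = d - 4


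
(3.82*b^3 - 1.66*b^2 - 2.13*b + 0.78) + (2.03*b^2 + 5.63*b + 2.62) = 3.82*b^3 + 0.37*b^2 + 3.5*b + 3.4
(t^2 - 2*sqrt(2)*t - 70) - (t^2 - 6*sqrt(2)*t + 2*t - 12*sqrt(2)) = -2*t + 4*sqrt(2)*t - 70 + 12*sqrt(2)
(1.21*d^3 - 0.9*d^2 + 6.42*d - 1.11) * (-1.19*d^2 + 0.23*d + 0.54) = -1.4399*d^5 + 1.3493*d^4 - 7.1934*d^3 + 2.3115*d^2 + 3.2115*d - 0.5994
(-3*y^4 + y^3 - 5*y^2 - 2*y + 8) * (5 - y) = 3*y^5 - 16*y^4 + 10*y^3 - 23*y^2 - 18*y + 40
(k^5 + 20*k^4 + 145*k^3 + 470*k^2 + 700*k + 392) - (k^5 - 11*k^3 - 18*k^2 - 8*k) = 20*k^4 + 156*k^3 + 488*k^2 + 708*k + 392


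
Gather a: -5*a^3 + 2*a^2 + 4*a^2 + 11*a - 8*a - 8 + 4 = -5*a^3 + 6*a^2 + 3*a - 4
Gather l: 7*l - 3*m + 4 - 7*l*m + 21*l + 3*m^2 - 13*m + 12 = l*(28 - 7*m) + 3*m^2 - 16*m + 16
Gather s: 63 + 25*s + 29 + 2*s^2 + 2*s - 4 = 2*s^2 + 27*s + 88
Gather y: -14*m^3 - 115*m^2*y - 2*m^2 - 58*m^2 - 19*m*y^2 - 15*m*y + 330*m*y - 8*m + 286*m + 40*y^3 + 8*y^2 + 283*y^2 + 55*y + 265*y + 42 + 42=-14*m^3 - 60*m^2 + 278*m + 40*y^3 + y^2*(291 - 19*m) + y*(-115*m^2 + 315*m + 320) + 84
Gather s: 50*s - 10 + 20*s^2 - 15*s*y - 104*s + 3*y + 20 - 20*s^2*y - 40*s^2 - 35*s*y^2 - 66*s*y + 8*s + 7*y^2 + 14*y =s^2*(-20*y - 20) + s*(-35*y^2 - 81*y - 46) + 7*y^2 + 17*y + 10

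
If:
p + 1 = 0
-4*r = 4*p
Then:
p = -1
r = 1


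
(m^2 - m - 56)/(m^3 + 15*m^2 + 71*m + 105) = (m - 8)/(m^2 + 8*m + 15)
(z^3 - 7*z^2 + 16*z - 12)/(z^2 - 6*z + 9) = (z^2 - 4*z + 4)/(z - 3)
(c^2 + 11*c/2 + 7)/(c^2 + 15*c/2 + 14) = (c + 2)/(c + 4)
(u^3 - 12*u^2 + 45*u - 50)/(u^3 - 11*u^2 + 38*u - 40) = (u - 5)/(u - 4)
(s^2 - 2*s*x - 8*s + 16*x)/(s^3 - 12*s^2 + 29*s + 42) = (s^2 - 2*s*x - 8*s + 16*x)/(s^3 - 12*s^2 + 29*s + 42)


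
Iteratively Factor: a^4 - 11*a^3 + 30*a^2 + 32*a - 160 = (a + 2)*(a^3 - 13*a^2 + 56*a - 80) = (a - 4)*(a + 2)*(a^2 - 9*a + 20) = (a - 4)^2*(a + 2)*(a - 5)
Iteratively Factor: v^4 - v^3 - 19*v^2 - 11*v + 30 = (v - 1)*(v^3 - 19*v - 30) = (v - 5)*(v - 1)*(v^2 + 5*v + 6) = (v - 5)*(v - 1)*(v + 3)*(v + 2)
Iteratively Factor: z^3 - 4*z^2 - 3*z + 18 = (z - 3)*(z^2 - z - 6) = (z - 3)*(z + 2)*(z - 3)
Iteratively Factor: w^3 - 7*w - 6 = (w - 3)*(w^2 + 3*w + 2) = (w - 3)*(w + 2)*(w + 1)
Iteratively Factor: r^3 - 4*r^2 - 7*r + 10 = (r - 1)*(r^2 - 3*r - 10) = (r - 5)*(r - 1)*(r + 2)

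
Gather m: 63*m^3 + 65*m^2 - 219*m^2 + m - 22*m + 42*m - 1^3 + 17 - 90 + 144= 63*m^3 - 154*m^2 + 21*m + 70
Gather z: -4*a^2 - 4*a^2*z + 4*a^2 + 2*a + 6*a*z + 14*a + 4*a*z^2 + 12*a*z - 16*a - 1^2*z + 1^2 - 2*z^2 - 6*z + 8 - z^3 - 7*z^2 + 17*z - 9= -z^3 + z^2*(4*a - 9) + z*(-4*a^2 + 18*a + 10)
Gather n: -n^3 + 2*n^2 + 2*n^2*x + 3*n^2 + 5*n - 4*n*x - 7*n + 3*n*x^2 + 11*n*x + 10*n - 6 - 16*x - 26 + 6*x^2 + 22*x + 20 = -n^3 + n^2*(2*x + 5) + n*(3*x^2 + 7*x + 8) + 6*x^2 + 6*x - 12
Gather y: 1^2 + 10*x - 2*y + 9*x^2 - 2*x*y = 9*x^2 + 10*x + y*(-2*x - 2) + 1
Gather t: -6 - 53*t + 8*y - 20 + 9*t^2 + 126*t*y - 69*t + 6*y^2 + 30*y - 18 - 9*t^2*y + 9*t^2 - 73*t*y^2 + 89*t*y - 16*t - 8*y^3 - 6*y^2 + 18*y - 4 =t^2*(18 - 9*y) + t*(-73*y^2 + 215*y - 138) - 8*y^3 + 56*y - 48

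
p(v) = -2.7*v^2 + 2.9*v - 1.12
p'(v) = 2.9 - 5.4*v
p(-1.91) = -16.51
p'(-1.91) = 13.21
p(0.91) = -0.72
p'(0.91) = -2.01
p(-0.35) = -2.47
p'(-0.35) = 4.79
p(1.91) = -5.43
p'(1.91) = -7.41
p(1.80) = -4.65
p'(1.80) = -6.82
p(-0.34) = -2.42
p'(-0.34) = 4.74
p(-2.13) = -19.55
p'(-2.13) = 14.40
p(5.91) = -78.29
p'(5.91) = -29.01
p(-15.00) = -652.12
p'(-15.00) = 83.90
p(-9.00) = -245.92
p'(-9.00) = 51.50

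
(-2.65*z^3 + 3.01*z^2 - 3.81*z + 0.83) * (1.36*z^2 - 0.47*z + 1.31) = -3.604*z^5 + 5.3391*z^4 - 10.0678*z^3 + 6.8626*z^2 - 5.3812*z + 1.0873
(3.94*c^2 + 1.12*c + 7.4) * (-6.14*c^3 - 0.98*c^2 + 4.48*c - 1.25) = -24.1916*c^5 - 10.738*c^4 - 28.8824*c^3 - 7.1594*c^2 + 31.752*c - 9.25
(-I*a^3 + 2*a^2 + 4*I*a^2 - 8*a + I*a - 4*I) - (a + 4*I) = -I*a^3 + 2*a^2 + 4*I*a^2 - 9*a + I*a - 8*I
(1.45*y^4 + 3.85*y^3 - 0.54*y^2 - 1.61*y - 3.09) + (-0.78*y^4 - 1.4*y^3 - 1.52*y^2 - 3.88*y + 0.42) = 0.67*y^4 + 2.45*y^3 - 2.06*y^2 - 5.49*y - 2.67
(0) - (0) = 0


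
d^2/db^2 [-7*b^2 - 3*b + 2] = -14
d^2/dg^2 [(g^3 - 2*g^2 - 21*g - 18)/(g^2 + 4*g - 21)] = 48*(g^3 - 18*g^2 - 9*g - 138)/(g^6 + 12*g^5 - 15*g^4 - 440*g^3 + 315*g^2 + 5292*g - 9261)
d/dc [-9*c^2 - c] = -18*c - 1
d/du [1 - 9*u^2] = -18*u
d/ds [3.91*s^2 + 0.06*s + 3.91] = 7.82*s + 0.06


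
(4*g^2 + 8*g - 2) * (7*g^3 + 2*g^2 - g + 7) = 28*g^5 + 64*g^4 - 2*g^3 + 16*g^2 + 58*g - 14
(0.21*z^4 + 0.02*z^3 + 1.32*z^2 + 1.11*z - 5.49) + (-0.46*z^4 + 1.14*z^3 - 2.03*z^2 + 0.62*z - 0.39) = -0.25*z^4 + 1.16*z^3 - 0.71*z^2 + 1.73*z - 5.88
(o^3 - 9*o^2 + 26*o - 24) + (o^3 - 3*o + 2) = 2*o^3 - 9*o^2 + 23*o - 22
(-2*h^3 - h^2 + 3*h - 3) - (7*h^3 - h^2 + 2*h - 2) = -9*h^3 + h - 1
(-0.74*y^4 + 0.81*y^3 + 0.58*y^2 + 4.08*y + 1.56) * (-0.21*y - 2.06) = 0.1554*y^5 + 1.3543*y^4 - 1.7904*y^3 - 2.0516*y^2 - 8.7324*y - 3.2136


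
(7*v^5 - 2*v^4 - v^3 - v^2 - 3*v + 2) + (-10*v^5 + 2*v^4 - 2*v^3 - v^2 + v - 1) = -3*v^5 - 3*v^3 - 2*v^2 - 2*v + 1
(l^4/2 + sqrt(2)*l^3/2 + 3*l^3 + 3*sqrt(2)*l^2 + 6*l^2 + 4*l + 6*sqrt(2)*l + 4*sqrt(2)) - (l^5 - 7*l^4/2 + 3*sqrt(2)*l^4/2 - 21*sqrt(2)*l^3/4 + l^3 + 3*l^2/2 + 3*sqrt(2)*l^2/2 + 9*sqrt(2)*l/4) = -l^5 - 3*sqrt(2)*l^4/2 + 4*l^4 + 2*l^3 + 23*sqrt(2)*l^3/4 + 3*sqrt(2)*l^2/2 + 9*l^2/2 + 4*l + 15*sqrt(2)*l/4 + 4*sqrt(2)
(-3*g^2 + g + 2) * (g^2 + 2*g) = -3*g^4 - 5*g^3 + 4*g^2 + 4*g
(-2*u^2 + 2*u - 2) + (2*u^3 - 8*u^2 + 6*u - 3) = 2*u^3 - 10*u^2 + 8*u - 5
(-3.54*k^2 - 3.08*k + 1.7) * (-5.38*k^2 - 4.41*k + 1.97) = 19.0452*k^4 + 32.1818*k^3 - 2.537*k^2 - 13.5646*k + 3.349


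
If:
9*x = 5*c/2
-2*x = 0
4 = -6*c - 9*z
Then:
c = 0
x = 0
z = -4/9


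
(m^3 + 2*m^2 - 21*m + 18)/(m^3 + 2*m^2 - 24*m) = (m^2 - 4*m + 3)/(m*(m - 4))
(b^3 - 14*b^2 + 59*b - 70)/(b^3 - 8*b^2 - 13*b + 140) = (b - 2)/(b + 4)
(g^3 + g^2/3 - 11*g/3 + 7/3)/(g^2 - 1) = (3*g^2 + 4*g - 7)/(3*(g + 1))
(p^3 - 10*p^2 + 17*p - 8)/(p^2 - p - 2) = (-p^3 + 10*p^2 - 17*p + 8)/(-p^2 + p + 2)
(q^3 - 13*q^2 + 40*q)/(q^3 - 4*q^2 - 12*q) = (-q^2 + 13*q - 40)/(-q^2 + 4*q + 12)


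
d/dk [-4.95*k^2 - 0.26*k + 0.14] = -9.9*k - 0.26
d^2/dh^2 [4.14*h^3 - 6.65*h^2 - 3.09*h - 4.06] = 24.84*h - 13.3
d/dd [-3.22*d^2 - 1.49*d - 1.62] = -6.44*d - 1.49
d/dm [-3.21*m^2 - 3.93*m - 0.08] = -6.42*m - 3.93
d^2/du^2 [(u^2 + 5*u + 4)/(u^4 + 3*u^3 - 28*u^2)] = 2*(3*u^6 + 39*u^5 + 197*u^4 - 105*u^3 - 2052*u^2 + 1232*u + 9408)/(u^4*(u^6 + 9*u^5 - 57*u^4 - 477*u^3 + 1596*u^2 + 7056*u - 21952))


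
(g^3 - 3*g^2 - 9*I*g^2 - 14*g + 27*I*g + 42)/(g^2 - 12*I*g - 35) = (g^2 - g*(3 + 2*I) + 6*I)/(g - 5*I)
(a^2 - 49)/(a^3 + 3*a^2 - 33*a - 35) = (a - 7)/(a^2 - 4*a - 5)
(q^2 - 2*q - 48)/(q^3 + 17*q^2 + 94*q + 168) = (q - 8)/(q^2 + 11*q + 28)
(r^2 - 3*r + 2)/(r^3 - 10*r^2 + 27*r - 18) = (r - 2)/(r^2 - 9*r + 18)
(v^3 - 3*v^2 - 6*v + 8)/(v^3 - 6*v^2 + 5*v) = (v^2 - 2*v - 8)/(v*(v - 5))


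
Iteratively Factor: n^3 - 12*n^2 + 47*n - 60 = (n - 4)*(n^2 - 8*n + 15) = (n - 4)*(n - 3)*(n - 5)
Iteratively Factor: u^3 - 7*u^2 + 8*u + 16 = (u - 4)*(u^2 - 3*u - 4) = (u - 4)*(u + 1)*(u - 4)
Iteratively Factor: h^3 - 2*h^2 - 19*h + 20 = (h + 4)*(h^2 - 6*h + 5) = (h - 5)*(h + 4)*(h - 1)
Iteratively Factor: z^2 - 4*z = (z - 4)*(z)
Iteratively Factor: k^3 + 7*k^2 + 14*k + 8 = (k + 4)*(k^2 + 3*k + 2) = (k + 1)*(k + 4)*(k + 2)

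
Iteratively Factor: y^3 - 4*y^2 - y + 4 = (y - 4)*(y^2 - 1) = (y - 4)*(y - 1)*(y + 1)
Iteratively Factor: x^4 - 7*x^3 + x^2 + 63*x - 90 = (x - 3)*(x^3 - 4*x^2 - 11*x + 30) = (x - 3)*(x + 3)*(x^2 - 7*x + 10) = (x - 5)*(x - 3)*(x + 3)*(x - 2)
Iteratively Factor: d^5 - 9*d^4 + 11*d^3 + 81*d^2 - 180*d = (d - 5)*(d^4 - 4*d^3 - 9*d^2 + 36*d) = (d - 5)*(d + 3)*(d^3 - 7*d^2 + 12*d) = (d - 5)*(d - 3)*(d + 3)*(d^2 - 4*d) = (d - 5)*(d - 4)*(d - 3)*(d + 3)*(d)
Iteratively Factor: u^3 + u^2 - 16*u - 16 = (u + 4)*(u^2 - 3*u - 4) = (u + 1)*(u + 4)*(u - 4)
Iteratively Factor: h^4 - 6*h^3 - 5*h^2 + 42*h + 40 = (h - 4)*(h^3 - 2*h^2 - 13*h - 10) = (h - 5)*(h - 4)*(h^2 + 3*h + 2) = (h - 5)*(h - 4)*(h + 2)*(h + 1)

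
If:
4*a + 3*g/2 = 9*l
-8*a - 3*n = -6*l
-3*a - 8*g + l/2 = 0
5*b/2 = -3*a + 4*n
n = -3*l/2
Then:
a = 0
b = 0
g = 0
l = 0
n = 0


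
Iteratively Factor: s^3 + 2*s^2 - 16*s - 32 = (s + 4)*(s^2 - 2*s - 8) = (s - 4)*(s + 4)*(s + 2)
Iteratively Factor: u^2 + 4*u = (u + 4)*(u)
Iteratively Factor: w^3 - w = (w + 1)*(w^2 - w) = (w - 1)*(w + 1)*(w)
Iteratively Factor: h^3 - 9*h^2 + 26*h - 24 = (h - 4)*(h^2 - 5*h + 6) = (h - 4)*(h - 3)*(h - 2)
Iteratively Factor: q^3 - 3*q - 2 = (q - 2)*(q^2 + 2*q + 1) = (q - 2)*(q + 1)*(q + 1)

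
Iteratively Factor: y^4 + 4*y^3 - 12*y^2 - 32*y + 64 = (y - 2)*(y^3 + 6*y^2 - 32) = (y - 2)^2*(y^2 + 8*y + 16) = (y - 2)^2*(y + 4)*(y + 4)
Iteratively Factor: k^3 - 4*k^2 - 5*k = (k)*(k^2 - 4*k - 5) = k*(k + 1)*(k - 5)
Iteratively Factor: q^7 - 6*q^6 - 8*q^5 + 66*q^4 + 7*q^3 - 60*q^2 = (q - 4)*(q^6 - 2*q^5 - 16*q^4 + 2*q^3 + 15*q^2) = (q - 4)*(q + 1)*(q^5 - 3*q^4 - 13*q^3 + 15*q^2) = q*(q - 4)*(q + 1)*(q^4 - 3*q^3 - 13*q^2 + 15*q) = q*(q - 4)*(q + 1)*(q + 3)*(q^3 - 6*q^2 + 5*q) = q*(q - 4)*(q - 1)*(q + 1)*(q + 3)*(q^2 - 5*q) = q*(q - 5)*(q - 4)*(q - 1)*(q + 1)*(q + 3)*(q)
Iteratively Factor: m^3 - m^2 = (m)*(m^2 - m) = m*(m - 1)*(m)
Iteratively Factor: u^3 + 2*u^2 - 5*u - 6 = (u + 1)*(u^2 + u - 6) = (u + 1)*(u + 3)*(u - 2)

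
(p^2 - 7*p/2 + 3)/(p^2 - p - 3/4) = 2*(p - 2)/(2*p + 1)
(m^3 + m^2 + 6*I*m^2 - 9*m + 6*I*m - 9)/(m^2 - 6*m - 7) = (m^2 + 6*I*m - 9)/(m - 7)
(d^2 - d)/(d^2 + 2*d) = (d - 1)/(d + 2)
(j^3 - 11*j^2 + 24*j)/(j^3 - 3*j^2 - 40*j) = (j - 3)/(j + 5)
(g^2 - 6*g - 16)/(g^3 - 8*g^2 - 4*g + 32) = 1/(g - 2)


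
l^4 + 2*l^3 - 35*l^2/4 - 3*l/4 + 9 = (l - 3/2)^2*(l + 1)*(l + 4)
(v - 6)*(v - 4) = v^2 - 10*v + 24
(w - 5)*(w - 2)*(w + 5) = w^3 - 2*w^2 - 25*w + 50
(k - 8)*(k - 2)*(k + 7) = k^3 - 3*k^2 - 54*k + 112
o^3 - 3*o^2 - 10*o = o*(o - 5)*(o + 2)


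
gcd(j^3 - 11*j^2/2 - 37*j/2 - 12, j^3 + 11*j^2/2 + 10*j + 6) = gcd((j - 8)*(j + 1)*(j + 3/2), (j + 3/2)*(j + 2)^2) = j + 3/2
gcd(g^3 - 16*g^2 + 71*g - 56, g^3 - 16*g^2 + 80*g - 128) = g - 8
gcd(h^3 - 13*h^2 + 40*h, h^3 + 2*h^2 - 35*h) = h^2 - 5*h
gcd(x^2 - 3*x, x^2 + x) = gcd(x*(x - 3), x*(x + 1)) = x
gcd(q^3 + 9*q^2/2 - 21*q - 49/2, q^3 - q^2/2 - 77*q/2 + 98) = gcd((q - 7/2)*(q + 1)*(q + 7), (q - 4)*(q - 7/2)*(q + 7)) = q^2 + 7*q/2 - 49/2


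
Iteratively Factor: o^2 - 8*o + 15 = (o - 5)*(o - 3)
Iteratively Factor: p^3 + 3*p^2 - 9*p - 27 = (p + 3)*(p^2 - 9) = (p - 3)*(p + 3)*(p + 3)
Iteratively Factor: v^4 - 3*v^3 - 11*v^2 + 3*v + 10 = (v + 2)*(v^3 - 5*v^2 - v + 5) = (v - 5)*(v + 2)*(v^2 - 1) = (v - 5)*(v + 1)*(v + 2)*(v - 1)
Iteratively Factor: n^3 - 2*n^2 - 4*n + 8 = (n - 2)*(n^2 - 4) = (n - 2)^2*(n + 2)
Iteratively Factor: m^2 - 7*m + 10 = (m - 2)*(m - 5)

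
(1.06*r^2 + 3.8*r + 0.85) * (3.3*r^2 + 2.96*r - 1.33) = 3.498*r^4 + 15.6776*r^3 + 12.6432*r^2 - 2.538*r - 1.1305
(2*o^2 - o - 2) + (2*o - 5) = 2*o^2 + o - 7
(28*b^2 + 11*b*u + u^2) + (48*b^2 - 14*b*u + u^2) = 76*b^2 - 3*b*u + 2*u^2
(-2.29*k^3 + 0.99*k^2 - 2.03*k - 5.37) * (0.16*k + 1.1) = -0.3664*k^4 - 2.3606*k^3 + 0.7642*k^2 - 3.0922*k - 5.907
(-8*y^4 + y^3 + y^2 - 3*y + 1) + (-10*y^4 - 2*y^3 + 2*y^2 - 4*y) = -18*y^4 - y^3 + 3*y^2 - 7*y + 1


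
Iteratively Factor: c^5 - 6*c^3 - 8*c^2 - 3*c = (c + 1)*(c^4 - c^3 - 5*c^2 - 3*c) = (c + 1)^2*(c^3 - 2*c^2 - 3*c) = (c - 3)*(c + 1)^2*(c^2 + c) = c*(c - 3)*(c + 1)^2*(c + 1)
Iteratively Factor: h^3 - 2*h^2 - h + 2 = (h + 1)*(h^2 - 3*h + 2) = (h - 1)*(h + 1)*(h - 2)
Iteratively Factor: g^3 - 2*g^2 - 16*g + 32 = (g - 2)*(g^2 - 16) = (g - 4)*(g - 2)*(g + 4)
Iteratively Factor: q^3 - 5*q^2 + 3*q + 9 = (q - 3)*(q^2 - 2*q - 3) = (q - 3)^2*(q + 1)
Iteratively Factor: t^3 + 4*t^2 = (t)*(t^2 + 4*t) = t*(t + 4)*(t)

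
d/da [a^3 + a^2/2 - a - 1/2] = 3*a^2 + a - 1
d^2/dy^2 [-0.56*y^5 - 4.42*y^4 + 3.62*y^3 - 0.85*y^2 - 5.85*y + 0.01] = -11.2*y^3 - 53.04*y^2 + 21.72*y - 1.7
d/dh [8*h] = 8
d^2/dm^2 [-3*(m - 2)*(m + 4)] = -6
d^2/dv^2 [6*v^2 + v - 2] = 12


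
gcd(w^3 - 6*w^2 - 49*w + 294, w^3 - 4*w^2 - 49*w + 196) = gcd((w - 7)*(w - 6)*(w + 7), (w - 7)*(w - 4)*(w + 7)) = w^2 - 49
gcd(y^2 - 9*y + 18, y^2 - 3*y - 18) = y - 6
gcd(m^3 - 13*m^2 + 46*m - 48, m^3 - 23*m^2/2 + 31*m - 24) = m^2 - 10*m + 16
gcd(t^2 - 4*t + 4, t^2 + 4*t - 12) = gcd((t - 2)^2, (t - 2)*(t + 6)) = t - 2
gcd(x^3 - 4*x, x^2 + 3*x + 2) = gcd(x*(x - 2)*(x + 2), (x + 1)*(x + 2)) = x + 2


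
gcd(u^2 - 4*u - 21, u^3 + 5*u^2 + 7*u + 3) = u + 3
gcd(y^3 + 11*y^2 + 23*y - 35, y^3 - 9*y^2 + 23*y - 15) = y - 1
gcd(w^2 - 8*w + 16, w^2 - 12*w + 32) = w - 4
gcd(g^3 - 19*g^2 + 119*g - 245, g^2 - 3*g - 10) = g - 5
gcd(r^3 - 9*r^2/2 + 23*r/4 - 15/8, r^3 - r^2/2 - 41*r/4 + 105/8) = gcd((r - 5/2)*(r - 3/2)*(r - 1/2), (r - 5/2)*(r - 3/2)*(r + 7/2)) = r^2 - 4*r + 15/4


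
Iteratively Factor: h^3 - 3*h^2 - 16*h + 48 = (h - 3)*(h^2 - 16) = (h - 4)*(h - 3)*(h + 4)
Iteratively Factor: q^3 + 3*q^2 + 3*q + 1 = (q + 1)*(q^2 + 2*q + 1) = (q + 1)^2*(q + 1)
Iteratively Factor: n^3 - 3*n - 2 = (n + 1)*(n^2 - n - 2) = (n - 2)*(n + 1)*(n + 1)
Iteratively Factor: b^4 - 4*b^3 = (b)*(b^3 - 4*b^2) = b*(b - 4)*(b^2) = b^2*(b - 4)*(b)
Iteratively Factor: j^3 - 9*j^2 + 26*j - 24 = (j - 4)*(j^2 - 5*j + 6) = (j - 4)*(j - 3)*(j - 2)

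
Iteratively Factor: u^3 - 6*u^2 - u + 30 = (u - 3)*(u^2 - 3*u - 10) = (u - 3)*(u + 2)*(u - 5)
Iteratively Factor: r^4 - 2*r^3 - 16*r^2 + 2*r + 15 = (r + 3)*(r^3 - 5*r^2 - r + 5) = (r + 1)*(r + 3)*(r^2 - 6*r + 5) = (r - 5)*(r + 1)*(r + 3)*(r - 1)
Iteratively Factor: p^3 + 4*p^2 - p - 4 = (p + 1)*(p^2 + 3*p - 4) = (p + 1)*(p + 4)*(p - 1)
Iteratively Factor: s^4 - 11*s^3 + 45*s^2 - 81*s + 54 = (s - 3)*(s^3 - 8*s^2 + 21*s - 18) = (s - 3)*(s - 2)*(s^2 - 6*s + 9) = (s - 3)^2*(s - 2)*(s - 3)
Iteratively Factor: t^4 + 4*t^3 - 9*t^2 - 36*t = (t + 4)*(t^3 - 9*t) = (t - 3)*(t + 4)*(t^2 + 3*t) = (t - 3)*(t + 3)*(t + 4)*(t)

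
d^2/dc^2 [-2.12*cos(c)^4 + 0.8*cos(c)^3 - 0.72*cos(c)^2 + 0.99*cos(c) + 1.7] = 33.92*cos(c)^4 - 7.2*cos(c)^3 - 22.56*cos(c)^2 + 3.81*cos(c) - 1.44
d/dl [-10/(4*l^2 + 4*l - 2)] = 10*(2*l + 1)/(2*l^2 + 2*l - 1)^2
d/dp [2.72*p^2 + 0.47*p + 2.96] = 5.44*p + 0.47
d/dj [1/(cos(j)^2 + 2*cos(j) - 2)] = 2*(cos(j) + 1)*sin(j)/(cos(j)^2 + 2*cos(j) - 2)^2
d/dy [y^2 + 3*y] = 2*y + 3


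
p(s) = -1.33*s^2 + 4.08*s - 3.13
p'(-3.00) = 12.06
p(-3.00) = -27.34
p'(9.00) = -19.86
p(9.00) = -74.14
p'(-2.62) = 11.05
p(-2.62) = -22.95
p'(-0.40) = 5.14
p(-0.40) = -4.97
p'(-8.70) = 27.22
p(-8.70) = -139.29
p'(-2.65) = 11.13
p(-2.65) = -23.28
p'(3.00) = -3.90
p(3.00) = -2.86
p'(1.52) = 0.04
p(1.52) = -0.00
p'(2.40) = -2.30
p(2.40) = -1.00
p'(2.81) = -3.39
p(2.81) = -2.17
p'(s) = 4.08 - 2.66*s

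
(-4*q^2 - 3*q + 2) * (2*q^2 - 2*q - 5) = -8*q^4 + 2*q^3 + 30*q^2 + 11*q - 10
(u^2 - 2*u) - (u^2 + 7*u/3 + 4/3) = -13*u/3 - 4/3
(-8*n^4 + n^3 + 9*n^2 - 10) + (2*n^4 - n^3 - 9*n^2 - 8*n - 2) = -6*n^4 - 8*n - 12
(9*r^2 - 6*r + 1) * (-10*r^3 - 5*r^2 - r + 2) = -90*r^5 + 15*r^4 + 11*r^3 + 19*r^2 - 13*r + 2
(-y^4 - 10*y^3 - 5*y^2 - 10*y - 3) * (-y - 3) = y^5 + 13*y^4 + 35*y^3 + 25*y^2 + 33*y + 9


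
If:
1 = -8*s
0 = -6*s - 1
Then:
No Solution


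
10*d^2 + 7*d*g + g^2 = (2*d + g)*(5*d + g)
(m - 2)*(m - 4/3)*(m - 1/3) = m^3 - 11*m^2/3 + 34*m/9 - 8/9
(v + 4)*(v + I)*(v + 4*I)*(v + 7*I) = v^4 + 4*v^3 + 12*I*v^3 - 39*v^2 + 48*I*v^2 - 156*v - 28*I*v - 112*I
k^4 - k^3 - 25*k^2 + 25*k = k*(k - 5)*(k - 1)*(k + 5)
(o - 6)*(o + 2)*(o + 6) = o^3 + 2*o^2 - 36*o - 72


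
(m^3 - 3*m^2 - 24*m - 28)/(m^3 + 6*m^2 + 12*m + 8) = (m - 7)/(m + 2)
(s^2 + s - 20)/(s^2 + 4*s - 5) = (s - 4)/(s - 1)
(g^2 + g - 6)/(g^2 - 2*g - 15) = (g - 2)/(g - 5)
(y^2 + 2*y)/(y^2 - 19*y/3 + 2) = 3*y*(y + 2)/(3*y^2 - 19*y + 6)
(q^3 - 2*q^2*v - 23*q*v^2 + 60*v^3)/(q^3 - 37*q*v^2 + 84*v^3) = (q + 5*v)/(q + 7*v)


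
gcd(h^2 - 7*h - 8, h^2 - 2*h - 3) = h + 1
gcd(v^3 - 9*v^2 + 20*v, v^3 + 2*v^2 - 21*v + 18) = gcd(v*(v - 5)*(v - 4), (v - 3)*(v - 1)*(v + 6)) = 1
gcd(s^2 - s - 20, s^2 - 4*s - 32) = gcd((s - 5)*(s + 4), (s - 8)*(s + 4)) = s + 4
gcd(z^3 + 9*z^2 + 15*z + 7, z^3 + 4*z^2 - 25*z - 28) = z^2 + 8*z + 7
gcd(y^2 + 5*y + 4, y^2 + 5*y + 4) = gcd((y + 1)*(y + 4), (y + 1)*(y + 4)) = y^2 + 5*y + 4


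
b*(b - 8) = b^2 - 8*b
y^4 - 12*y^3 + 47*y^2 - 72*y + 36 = (y - 6)*(y - 3)*(y - 2)*(y - 1)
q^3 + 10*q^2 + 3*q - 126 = (q - 3)*(q + 6)*(q + 7)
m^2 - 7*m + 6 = (m - 6)*(m - 1)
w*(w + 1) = w^2 + w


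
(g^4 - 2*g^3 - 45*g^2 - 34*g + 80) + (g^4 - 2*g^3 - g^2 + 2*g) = 2*g^4 - 4*g^3 - 46*g^2 - 32*g + 80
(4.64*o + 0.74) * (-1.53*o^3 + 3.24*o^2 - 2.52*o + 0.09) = -7.0992*o^4 + 13.9014*o^3 - 9.2952*o^2 - 1.4472*o + 0.0666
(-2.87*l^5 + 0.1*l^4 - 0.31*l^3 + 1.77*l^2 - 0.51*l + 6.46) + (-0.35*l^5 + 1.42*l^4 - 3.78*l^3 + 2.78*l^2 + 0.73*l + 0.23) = -3.22*l^5 + 1.52*l^4 - 4.09*l^3 + 4.55*l^2 + 0.22*l + 6.69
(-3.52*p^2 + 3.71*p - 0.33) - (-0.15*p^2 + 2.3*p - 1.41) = -3.37*p^2 + 1.41*p + 1.08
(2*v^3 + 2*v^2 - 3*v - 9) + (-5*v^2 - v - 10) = 2*v^3 - 3*v^2 - 4*v - 19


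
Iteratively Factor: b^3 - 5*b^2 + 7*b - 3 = (b - 1)*(b^2 - 4*b + 3) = (b - 1)^2*(b - 3)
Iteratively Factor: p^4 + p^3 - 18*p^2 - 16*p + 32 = (p + 4)*(p^3 - 3*p^2 - 6*p + 8) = (p + 2)*(p + 4)*(p^2 - 5*p + 4) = (p - 4)*(p + 2)*(p + 4)*(p - 1)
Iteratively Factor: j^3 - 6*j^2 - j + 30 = (j + 2)*(j^2 - 8*j + 15) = (j - 3)*(j + 2)*(j - 5)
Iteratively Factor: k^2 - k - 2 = (k + 1)*(k - 2)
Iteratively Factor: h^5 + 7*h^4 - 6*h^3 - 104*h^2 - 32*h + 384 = (h - 3)*(h^4 + 10*h^3 + 24*h^2 - 32*h - 128) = (h - 3)*(h + 4)*(h^3 + 6*h^2 - 32) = (h - 3)*(h - 2)*(h + 4)*(h^2 + 8*h + 16) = (h - 3)*(h - 2)*(h + 4)^2*(h + 4)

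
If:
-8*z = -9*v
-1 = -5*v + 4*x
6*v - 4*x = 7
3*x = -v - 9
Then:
No Solution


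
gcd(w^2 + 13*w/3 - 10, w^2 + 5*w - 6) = w + 6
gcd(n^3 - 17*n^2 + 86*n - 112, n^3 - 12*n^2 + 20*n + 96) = n - 8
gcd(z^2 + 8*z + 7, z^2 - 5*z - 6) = z + 1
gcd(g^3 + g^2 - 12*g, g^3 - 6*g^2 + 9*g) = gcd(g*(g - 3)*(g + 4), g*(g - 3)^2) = g^2 - 3*g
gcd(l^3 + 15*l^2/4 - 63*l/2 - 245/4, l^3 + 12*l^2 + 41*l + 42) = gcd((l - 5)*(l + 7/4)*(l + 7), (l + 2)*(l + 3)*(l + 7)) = l + 7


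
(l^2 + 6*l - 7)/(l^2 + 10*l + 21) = (l - 1)/(l + 3)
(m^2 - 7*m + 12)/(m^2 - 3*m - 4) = (m - 3)/(m + 1)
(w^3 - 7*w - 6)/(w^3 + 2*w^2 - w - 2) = (w - 3)/(w - 1)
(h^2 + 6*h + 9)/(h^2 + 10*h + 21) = (h + 3)/(h + 7)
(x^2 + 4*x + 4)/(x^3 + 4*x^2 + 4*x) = 1/x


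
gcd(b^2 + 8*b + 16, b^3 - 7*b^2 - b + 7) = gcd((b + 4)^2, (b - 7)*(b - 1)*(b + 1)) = 1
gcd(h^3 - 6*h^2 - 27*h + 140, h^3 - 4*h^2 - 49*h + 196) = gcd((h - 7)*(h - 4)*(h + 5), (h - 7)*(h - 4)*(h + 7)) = h^2 - 11*h + 28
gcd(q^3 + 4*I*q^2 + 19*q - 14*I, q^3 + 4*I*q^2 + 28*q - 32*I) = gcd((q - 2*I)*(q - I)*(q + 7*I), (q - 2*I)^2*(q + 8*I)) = q - 2*I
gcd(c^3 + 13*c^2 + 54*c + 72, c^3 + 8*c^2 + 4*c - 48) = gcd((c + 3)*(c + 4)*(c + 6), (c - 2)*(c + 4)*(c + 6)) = c^2 + 10*c + 24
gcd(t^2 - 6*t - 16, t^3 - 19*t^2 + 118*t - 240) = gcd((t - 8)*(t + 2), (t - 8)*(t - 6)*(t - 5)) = t - 8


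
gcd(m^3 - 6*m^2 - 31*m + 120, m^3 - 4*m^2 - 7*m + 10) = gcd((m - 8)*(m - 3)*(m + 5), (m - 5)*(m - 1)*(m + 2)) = 1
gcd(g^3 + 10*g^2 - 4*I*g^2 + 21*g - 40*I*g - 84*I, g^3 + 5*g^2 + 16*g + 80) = g - 4*I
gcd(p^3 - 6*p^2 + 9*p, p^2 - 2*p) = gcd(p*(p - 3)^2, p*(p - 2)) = p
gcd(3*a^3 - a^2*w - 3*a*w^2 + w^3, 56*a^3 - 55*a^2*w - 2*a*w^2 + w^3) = -a + w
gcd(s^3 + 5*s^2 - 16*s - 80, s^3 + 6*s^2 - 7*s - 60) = s^2 + 9*s + 20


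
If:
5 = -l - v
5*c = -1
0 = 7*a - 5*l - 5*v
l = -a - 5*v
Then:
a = -25/7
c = -1/5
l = -50/7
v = 15/7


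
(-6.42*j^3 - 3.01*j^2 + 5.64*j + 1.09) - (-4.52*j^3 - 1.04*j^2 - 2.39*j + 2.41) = -1.9*j^3 - 1.97*j^2 + 8.03*j - 1.32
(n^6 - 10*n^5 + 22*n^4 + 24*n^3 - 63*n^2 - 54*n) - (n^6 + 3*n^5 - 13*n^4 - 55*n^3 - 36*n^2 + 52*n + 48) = -13*n^5 + 35*n^4 + 79*n^3 - 27*n^2 - 106*n - 48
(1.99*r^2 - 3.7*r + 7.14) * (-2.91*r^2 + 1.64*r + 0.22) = -5.7909*r^4 + 14.0306*r^3 - 26.4076*r^2 + 10.8956*r + 1.5708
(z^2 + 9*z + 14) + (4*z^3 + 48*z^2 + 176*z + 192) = 4*z^3 + 49*z^2 + 185*z + 206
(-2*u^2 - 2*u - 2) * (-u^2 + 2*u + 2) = 2*u^4 - 2*u^3 - 6*u^2 - 8*u - 4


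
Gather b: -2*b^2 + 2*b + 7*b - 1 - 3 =-2*b^2 + 9*b - 4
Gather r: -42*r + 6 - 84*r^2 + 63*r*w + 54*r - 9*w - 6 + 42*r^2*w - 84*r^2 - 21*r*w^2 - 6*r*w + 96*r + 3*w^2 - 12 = r^2*(42*w - 168) + r*(-21*w^2 + 57*w + 108) + 3*w^2 - 9*w - 12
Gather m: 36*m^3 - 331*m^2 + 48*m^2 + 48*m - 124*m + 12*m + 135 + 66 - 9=36*m^3 - 283*m^2 - 64*m + 192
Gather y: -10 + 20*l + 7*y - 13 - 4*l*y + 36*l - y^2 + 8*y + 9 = 56*l - y^2 + y*(15 - 4*l) - 14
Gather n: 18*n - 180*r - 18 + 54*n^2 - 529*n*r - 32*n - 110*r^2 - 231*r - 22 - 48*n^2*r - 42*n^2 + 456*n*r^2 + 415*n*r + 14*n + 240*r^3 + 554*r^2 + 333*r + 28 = n^2*(12 - 48*r) + n*(456*r^2 - 114*r) + 240*r^3 + 444*r^2 - 78*r - 12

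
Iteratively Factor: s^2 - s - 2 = (s - 2)*(s + 1)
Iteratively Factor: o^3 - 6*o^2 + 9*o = (o - 3)*(o^2 - 3*o) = o*(o - 3)*(o - 3)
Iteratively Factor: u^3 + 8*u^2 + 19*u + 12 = (u + 3)*(u^2 + 5*u + 4) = (u + 3)*(u + 4)*(u + 1)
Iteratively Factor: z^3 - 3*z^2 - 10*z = (z + 2)*(z^2 - 5*z) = (z - 5)*(z + 2)*(z)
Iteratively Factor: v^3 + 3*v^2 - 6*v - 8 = (v + 4)*(v^2 - v - 2) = (v - 2)*(v + 4)*(v + 1)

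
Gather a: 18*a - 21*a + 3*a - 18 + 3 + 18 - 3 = 0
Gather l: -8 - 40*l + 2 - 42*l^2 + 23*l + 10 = -42*l^2 - 17*l + 4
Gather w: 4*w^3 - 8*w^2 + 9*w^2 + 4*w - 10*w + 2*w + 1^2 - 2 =4*w^3 + w^2 - 4*w - 1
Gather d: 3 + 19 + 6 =28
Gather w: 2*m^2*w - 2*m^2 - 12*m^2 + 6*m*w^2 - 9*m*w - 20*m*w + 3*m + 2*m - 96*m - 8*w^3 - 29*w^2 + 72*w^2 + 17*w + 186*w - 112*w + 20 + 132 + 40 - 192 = -14*m^2 - 91*m - 8*w^3 + w^2*(6*m + 43) + w*(2*m^2 - 29*m + 91)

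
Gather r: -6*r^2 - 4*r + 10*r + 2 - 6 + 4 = -6*r^2 + 6*r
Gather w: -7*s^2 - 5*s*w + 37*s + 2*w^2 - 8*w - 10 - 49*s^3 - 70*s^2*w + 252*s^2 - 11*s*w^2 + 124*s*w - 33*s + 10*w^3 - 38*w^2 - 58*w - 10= -49*s^3 + 245*s^2 + 4*s + 10*w^3 + w^2*(-11*s - 36) + w*(-70*s^2 + 119*s - 66) - 20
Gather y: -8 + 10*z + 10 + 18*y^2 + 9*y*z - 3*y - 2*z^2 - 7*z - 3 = 18*y^2 + y*(9*z - 3) - 2*z^2 + 3*z - 1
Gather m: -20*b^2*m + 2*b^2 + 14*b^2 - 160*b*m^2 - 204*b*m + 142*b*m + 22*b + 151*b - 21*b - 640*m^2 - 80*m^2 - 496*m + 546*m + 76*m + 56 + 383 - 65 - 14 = 16*b^2 + 152*b + m^2*(-160*b - 720) + m*(-20*b^2 - 62*b + 126) + 360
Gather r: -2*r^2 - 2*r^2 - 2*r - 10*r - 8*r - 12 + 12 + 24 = -4*r^2 - 20*r + 24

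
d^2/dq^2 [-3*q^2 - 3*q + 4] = -6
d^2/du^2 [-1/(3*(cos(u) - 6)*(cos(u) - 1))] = (4*sin(u)^4 - 27*sin(u)^2 + 273*cos(u)/4 - 21*cos(3*u)/4 - 63)/(3*(cos(u) - 6)^3*(cos(u) - 1)^3)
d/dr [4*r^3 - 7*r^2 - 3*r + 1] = 12*r^2 - 14*r - 3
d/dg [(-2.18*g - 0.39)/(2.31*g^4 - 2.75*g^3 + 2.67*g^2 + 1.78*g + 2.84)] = (15.1074*g^4 - 8.3864*g^3 + 2.6031*g^2 + 2.0826*g - 5.497)/(5.3361*g^8 - 12.705*g^7 + 19.8979*g^6 - 6.4614*g^5 + 10.4597*g^4 - 6.1148*g^3 + 18.334*g^2 + 10.1104*g + 8.0656)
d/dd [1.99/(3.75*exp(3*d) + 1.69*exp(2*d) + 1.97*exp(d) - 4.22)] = (-22.3875*exp(2*d) - 6.7262*exp(d) - 3.9203)*exp(d)/(3.75*exp(3*d) + 1.69*exp(2*d) + 1.97*exp(d) - 4.22)^2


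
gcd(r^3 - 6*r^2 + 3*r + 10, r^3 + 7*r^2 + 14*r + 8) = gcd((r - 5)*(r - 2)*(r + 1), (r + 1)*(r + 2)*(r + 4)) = r + 1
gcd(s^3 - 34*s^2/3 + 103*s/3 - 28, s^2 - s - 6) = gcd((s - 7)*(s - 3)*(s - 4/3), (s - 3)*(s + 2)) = s - 3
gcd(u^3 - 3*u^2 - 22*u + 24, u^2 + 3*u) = 1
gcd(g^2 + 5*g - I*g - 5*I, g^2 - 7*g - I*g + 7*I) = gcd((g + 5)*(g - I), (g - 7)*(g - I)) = g - I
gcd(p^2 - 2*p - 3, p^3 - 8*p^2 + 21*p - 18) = p - 3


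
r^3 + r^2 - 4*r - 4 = (r - 2)*(r + 1)*(r + 2)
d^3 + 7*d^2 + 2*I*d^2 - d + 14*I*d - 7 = (d + 7)*(d + I)^2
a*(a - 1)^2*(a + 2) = a^4 - 3*a^2 + 2*a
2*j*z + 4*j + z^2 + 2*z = (2*j + z)*(z + 2)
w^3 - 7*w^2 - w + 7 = (w - 7)*(w - 1)*(w + 1)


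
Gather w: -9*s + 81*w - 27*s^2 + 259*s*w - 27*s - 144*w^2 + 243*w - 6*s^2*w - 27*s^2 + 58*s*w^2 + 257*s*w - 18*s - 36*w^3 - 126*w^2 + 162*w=-54*s^2 - 54*s - 36*w^3 + w^2*(58*s - 270) + w*(-6*s^2 + 516*s + 486)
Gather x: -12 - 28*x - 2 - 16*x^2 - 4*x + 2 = -16*x^2 - 32*x - 12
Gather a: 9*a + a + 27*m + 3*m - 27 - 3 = 10*a + 30*m - 30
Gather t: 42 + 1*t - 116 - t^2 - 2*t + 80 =-t^2 - t + 6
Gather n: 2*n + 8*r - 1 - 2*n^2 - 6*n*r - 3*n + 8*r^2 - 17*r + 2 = -2*n^2 + n*(-6*r - 1) + 8*r^2 - 9*r + 1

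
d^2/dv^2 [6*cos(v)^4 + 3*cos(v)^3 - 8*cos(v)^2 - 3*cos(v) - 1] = 3*cos(v)/4 - 24*cos(2*v)^2 + 4*cos(2*v) - 27*cos(3*v)/4 + 12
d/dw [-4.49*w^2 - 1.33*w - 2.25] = -8.98*w - 1.33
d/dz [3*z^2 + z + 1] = 6*z + 1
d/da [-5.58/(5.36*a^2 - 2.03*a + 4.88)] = (59.8176*a - 11.3274)/(5.36*a^2 - 2.03*a + 4.88)^2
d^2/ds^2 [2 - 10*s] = 0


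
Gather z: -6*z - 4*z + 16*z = 6*z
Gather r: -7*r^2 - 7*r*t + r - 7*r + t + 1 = -7*r^2 + r*(-7*t - 6) + t + 1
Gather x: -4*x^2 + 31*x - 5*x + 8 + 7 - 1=-4*x^2 + 26*x + 14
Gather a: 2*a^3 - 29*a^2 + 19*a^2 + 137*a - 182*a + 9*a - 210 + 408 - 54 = 2*a^3 - 10*a^2 - 36*a + 144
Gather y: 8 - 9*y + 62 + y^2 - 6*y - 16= y^2 - 15*y + 54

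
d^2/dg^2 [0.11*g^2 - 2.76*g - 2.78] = 0.220000000000000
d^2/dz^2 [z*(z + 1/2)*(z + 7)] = 6*z + 15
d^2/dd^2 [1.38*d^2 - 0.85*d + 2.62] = 2.76000000000000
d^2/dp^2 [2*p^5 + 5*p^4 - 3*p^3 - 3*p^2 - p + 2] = 40*p^3 + 60*p^2 - 18*p - 6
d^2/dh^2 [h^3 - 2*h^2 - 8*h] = 6*h - 4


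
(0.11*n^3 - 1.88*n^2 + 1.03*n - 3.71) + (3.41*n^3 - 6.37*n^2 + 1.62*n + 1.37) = 3.52*n^3 - 8.25*n^2 + 2.65*n - 2.34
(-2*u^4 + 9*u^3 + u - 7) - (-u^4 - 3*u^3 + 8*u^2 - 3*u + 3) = -u^4 + 12*u^3 - 8*u^2 + 4*u - 10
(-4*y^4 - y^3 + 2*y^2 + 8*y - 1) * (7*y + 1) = -28*y^5 - 11*y^4 + 13*y^3 + 58*y^2 + y - 1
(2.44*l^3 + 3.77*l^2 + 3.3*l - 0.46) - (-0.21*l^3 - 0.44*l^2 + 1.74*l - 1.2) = 2.65*l^3 + 4.21*l^2 + 1.56*l + 0.74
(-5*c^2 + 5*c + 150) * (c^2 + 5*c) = -5*c^4 - 20*c^3 + 175*c^2 + 750*c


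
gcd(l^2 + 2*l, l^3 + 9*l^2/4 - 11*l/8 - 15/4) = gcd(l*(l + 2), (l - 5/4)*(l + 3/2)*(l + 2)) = l + 2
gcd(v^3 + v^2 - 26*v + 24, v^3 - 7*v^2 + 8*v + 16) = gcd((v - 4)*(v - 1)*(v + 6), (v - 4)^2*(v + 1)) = v - 4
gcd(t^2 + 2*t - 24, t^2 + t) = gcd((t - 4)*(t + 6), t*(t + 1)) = 1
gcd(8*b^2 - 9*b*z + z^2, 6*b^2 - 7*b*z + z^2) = -b + z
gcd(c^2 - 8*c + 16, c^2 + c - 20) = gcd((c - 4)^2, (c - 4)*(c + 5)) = c - 4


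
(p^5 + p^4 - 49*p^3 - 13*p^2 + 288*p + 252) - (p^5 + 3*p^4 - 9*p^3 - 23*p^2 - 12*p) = -2*p^4 - 40*p^3 + 10*p^2 + 300*p + 252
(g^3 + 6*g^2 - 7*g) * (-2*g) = -2*g^4 - 12*g^3 + 14*g^2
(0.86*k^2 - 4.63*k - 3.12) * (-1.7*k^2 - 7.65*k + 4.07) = -1.462*k^4 + 1.292*k^3 + 44.2237*k^2 + 5.0239*k - 12.6984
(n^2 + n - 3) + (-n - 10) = n^2 - 13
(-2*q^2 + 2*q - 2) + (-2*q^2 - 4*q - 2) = -4*q^2 - 2*q - 4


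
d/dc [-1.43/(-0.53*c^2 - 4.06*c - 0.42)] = (-1.5158*c - 5.8058)/(0.53*c^2 + 4.06*c + 0.42)^2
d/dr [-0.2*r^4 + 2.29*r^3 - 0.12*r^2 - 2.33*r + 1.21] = -0.8*r^3 + 6.87*r^2 - 0.24*r - 2.33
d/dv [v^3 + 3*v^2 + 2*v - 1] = 3*v^2 + 6*v + 2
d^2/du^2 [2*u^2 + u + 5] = 4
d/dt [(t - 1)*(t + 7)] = 2*t + 6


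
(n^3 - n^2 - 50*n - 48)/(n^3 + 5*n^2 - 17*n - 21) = (n^2 - 2*n - 48)/(n^2 + 4*n - 21)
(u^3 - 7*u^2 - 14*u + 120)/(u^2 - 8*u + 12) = (u^2 - u - 20)/(u - 2)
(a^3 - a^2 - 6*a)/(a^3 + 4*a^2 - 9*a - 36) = a*(a + 2)/(a^2 + 7*a + 12)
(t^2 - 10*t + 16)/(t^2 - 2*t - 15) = (-t^2 + 10*t - 16)/(-t^2 + 2*t + 15)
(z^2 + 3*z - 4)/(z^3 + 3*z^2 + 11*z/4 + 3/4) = 4*(z^2 + 3*z - 4)/(4*z^3 + 12*z^2 + 11*z + 3)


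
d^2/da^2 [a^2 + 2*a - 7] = 2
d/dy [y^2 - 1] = 2*y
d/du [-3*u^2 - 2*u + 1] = -6*u - 2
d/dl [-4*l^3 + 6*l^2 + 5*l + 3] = -12*l^2 + 12*l + 5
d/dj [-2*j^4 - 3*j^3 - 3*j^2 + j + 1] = -8*j^3 - 9*j^2 - 6*j + 1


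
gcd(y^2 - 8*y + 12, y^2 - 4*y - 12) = y - 6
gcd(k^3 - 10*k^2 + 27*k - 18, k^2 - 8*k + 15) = k - 3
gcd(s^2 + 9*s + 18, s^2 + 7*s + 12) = s + 3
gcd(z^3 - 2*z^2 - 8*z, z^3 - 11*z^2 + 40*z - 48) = z - 4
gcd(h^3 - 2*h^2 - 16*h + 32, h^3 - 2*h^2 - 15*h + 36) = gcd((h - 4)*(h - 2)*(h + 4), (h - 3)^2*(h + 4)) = h + 4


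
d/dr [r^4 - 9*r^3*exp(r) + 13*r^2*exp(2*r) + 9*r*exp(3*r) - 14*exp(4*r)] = -9*r^3*exp(r) + 4*r^3 + 26*r^2*exp(2*r) - 27*r^2*exp(r) + 27*r*exp(3*r) + 26*r*exp(2*r) - 56*exp(4*r) + 9*exp(3*r)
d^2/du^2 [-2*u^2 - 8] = -4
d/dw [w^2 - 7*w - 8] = 2*w - 7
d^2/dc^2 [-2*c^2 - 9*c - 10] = -4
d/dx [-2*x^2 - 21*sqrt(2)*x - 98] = -4*x - 21*sqrt(2)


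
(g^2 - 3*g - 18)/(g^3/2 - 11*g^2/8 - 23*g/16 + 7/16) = 16*(g^2 - 3*g - 18)/(8*g^3 - 22*g^2 - 23*g + 7)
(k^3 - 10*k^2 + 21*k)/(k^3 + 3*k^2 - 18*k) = (k - 7)/(k + 6)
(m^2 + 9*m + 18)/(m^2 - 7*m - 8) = (m^2 + 9*m + 18)/(m^2 - 7*m - 8)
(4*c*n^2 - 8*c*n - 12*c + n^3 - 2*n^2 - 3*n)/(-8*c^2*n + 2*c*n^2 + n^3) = (-n^2 + 2*n + 3)/(n*(2*c - n))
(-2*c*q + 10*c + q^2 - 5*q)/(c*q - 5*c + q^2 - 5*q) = (-2*c + q)/(c + q)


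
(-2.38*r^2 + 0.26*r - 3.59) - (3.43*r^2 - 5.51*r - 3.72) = -5.81*r^2 + 5.77*r + 0.13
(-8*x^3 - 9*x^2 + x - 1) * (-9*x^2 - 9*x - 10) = 72*x^5 + 153*x^4 + 152*x^3 + 90*x^2 - x + 10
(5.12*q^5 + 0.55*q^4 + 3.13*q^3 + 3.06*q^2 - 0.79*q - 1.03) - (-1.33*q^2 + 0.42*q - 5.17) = 5.12*q^5 + 0.55*q^4 + 3.13*q^3 + 4.39*q^2 - 1.21*q + 4.14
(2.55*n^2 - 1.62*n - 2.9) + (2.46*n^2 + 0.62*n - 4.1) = 5.01*n^2 - 1.0*n - 7.0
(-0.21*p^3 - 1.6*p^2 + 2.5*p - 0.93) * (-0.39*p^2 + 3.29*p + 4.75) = 0.0819*p^5 - 0.0668999999999998*p^4 - 7.2365*p^3 + 0.987699999999999*p^2 + 8.8153*p - 4.4175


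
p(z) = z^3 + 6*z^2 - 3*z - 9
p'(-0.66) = -9.61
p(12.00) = 2547.00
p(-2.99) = 26.88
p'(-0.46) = -7.89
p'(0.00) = -3.00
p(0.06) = -9.16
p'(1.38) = 19.27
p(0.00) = -9.00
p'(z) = 3*z^2 + 12*z - 3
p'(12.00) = 573.00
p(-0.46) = -6.45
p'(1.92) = 31.10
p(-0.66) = -4.69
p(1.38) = 0.91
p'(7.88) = 277.84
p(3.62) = 106.20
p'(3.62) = 79.75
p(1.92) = 14.44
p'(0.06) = -2.27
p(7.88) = 829.23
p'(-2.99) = -12.06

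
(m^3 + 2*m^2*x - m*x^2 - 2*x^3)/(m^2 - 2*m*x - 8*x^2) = (-m^2 + x^2)/(-m + 4*x)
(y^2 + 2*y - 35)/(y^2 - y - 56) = (y - 5)/(y - 8)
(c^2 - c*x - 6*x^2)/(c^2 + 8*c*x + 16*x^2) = (c^2 - c*x - 6*x^2)/(c^2 + 8*c*x + 16*x^2)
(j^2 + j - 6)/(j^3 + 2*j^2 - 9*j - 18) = (j - 2)/(j^2 - j - 6)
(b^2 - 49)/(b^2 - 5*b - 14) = (b + 7)/(b + 2)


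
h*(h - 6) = h^2 - 6*h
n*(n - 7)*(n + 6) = n^3 - n^2 - 42*n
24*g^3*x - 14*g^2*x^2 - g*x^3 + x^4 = x*(-3*g + x)*(-2*g + x)*(4*g + x)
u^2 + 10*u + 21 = (u + 3)*(u + 7)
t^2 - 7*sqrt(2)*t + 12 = (t - 6*sqrt(2))*(t - sqrt(2))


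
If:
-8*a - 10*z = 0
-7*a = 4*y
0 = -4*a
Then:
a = 0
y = 0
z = 0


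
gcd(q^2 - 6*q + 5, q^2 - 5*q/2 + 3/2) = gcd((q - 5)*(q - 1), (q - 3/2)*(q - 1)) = q - 1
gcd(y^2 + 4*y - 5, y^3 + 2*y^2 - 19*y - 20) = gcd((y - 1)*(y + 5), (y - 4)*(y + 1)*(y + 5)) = y + 5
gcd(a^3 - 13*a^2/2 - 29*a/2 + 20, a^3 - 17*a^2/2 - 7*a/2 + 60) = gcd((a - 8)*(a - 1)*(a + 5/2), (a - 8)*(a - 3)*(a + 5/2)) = a^2 - 11*a/2 - 20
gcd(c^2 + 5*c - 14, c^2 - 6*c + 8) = c - 2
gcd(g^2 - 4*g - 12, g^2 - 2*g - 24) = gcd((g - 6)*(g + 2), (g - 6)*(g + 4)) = g - 6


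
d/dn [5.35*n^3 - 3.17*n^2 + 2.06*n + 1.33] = 16.05*n^2 - 6.34*n + 2.06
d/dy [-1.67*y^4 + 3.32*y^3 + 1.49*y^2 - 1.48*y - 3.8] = -6.68*y^3 + 9.96*y^2 + 2.98*y - 1.48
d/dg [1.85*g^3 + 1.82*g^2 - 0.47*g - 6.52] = 5.55*g^2 + 3.64*g - 0.47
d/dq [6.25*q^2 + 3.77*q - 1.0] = 12.5*q + 3.77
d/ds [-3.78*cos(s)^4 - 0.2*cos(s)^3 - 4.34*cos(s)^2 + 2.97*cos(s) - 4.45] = (15.12*cos(s)^3 + 0.6*cos(s)^2 + 8.68*cos(s) - 2.97)*sin(s)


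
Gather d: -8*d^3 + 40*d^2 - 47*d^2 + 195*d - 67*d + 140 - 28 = -8*d^3 - 7*d^2 + 128*d + 112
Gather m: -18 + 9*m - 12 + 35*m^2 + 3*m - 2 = 35*m^2 + 12*m - 32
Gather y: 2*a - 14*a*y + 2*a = -14*a*y + 4*a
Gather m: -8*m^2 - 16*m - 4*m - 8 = -8*m^2 - 20*m - 8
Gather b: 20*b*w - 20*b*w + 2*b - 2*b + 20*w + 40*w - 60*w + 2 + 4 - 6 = 0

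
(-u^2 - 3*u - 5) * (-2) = 2*u^2 + 6*u + 10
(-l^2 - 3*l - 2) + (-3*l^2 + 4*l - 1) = -4*l^2 + l - 3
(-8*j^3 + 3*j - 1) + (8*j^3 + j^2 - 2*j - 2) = j^2 + j - 3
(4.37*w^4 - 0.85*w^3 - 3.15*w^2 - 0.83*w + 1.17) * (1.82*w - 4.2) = 7.9534*w^5 - 19.901*w^4 - 2.163*w^3 + 11.7194*w^2 + 5.6154*w - 4.914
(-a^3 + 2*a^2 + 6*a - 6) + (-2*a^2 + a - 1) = -a^3 + 7*a - 7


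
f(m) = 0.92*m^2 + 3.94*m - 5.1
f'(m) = 1.84*m + 3.94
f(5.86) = 49.58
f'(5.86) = 14.72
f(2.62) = 11.54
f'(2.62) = 8.76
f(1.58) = 3.42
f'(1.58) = 6.85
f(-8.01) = 22.37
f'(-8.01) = -10.80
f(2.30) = 8.83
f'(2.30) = 8.17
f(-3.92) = -6.41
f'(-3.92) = -3.27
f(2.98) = 14.81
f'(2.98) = 9.42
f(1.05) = 0.05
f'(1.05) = 5.87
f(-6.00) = 4.38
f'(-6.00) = -7.10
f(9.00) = 104.88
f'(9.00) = 20.50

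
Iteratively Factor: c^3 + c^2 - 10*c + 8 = (c + 4)*(c^2 - 3*c + 2) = (c - 2)*(c + 4)*(c - 1)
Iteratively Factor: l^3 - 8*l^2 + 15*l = (l - 3)*(l^2 - 5*l) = l*(l - 3)*(l - 5)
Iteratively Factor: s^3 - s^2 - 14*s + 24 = (s + 4)*(s^2 - 5*s + 6) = (s - 2)*(s + 4)*(s - 3)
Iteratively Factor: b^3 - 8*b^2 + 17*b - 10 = (b - 2)*(b^2 - 6*b + 5) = (b - 2)*(b - 1)*(b - 5)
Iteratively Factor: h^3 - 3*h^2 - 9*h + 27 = (h - 3)*(h^2 - 9) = (h - 3)*(h + 3)*(h - 3)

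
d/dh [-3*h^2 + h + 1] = 1 - 6*h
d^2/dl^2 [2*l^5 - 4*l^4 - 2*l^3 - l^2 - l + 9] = 40*l^3 - 48*l^2 - 12*l - 2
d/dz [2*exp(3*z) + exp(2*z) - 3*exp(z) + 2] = (6*exp(2*z) + 2*exp(z) - 3)*exp(z)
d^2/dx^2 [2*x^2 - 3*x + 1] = 4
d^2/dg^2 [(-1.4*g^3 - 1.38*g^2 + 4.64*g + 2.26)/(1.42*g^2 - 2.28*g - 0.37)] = (-3.5527136788005e-15*g^5 + 8.88178419700125e-15*g^4 - 6.25022400000002*g^3 + 15.905832*g^2 - 30.42468*g + 17.665124)/(2.863288*g^6 - 13.792176*g^5 + 19.90698*g^4 - 4.66488*g^3 - 5.18703*g^2 - 0.936396*g - 0.050653)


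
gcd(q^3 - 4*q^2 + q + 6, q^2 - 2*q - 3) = q^2 - 2*q - 3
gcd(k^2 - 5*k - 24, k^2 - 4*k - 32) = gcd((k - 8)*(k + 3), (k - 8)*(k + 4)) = k - 8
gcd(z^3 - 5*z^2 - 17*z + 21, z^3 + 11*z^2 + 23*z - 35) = z - 1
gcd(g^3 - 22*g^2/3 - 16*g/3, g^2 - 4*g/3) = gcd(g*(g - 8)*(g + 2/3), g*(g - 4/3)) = g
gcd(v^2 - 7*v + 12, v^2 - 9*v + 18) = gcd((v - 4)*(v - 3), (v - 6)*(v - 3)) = v - 3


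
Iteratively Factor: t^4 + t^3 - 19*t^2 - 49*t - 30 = (t + 2)*(t^3 - t^2 - 17*t - 15) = (t - 5)*(t + 2)*(t^2 + 4*t + 3) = (t - 5)*(t + 1)*(t + 2)*(t + 3)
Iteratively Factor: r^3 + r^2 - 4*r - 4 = (r + 2)*(r^2 - r - 2) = (r + 1)*(r + 2)*(r - 2)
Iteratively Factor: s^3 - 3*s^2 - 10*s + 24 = (s + 3)*(s^2 - 6*s + 8) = (s - 2)*(s + 3)*(s - 4)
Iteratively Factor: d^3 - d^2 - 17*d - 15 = (d - 5)*(d^2 + 4*d + 3) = (d - 5)*(d + 3)*(d + 1)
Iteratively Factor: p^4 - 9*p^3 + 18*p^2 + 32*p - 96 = (p - 4)*(p^3 - 5*p^2 - 2*p + 24) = (p - 4)*(p - 3)*(p^2 - 2*p - 8) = (p - 4)^2*(p - 3)*(p + 2)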